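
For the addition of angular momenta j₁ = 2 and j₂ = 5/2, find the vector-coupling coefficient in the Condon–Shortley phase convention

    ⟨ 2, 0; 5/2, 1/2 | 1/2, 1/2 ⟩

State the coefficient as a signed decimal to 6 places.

j₁+j₂−J=4  J+j₁−j₂=0  J−j₁+j₂=1  j₁+j₂+J+1=6
(j₁±m₁, j₂±m₂, J±M) = (2,2,3,2,1,0)
P² = 16/5
sum k=2..2:
  [2] +1/4 = 1/4
S = 1/4
C² = P²·S² = 1/5 ; C = +0.447214

+0.447214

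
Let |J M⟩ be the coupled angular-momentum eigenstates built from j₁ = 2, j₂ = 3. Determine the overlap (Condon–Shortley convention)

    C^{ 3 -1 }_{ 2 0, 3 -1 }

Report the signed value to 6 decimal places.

-0.387298  (= −√(3/20))

√[7·2!2!4!/9! · 2!2!2!4!2!4!] = √(256/15)
  +(−1)^0/∏(0,2,2,2,0,2)! = 1/16  (running 1/16)
  +(−1)^1/∏(1,1,1,1,1,3)! = -1/6  (running -5/48)
  +(−1)^2/∏(2,0,0,0,2,4)! = 1/96  (running -3/32)
⟨..|..⟩ = √(256/15)·(-3/32) = -0.387298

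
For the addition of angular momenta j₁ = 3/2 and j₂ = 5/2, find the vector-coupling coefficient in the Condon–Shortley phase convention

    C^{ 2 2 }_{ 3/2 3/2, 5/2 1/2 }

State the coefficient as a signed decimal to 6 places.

+0.377964  (= +√(1/7))

j₁+j₂−J=2  J+j₁−j₂=1  J−j₁+j₂=3  j₁+j₂+J+1=7
(j₁±m₁, j₂±m₂, J±M) = (3,0,3,2,4,0)
P² = 144/7
sum k=0..0:
  [0] +1/12 = 1/12
S = 1/12
C² = P²·S² = 1/7 ; C = +0.377964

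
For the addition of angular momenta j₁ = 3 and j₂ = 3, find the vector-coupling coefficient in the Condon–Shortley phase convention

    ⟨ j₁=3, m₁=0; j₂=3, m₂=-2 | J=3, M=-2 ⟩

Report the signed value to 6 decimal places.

-0.408248  (= −√(1/6))

√[7·3!3!3!/10! · 3!3!1!5!1!5!] = √(216)
  +(−1)^0/∏(0,3,3,1,0,2)! = 1/72  (running 1/72)
  +(−1)^1/∏(1,2,2,0,1,3)! = -1/24  (running -1/36)
⟨..|..⟩ = √(216)·(-1/36) = -0.408248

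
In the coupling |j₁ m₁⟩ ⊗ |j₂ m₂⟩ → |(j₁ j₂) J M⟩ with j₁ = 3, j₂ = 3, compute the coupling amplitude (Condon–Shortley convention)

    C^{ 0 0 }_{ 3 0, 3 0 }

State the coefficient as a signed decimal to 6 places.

j₁+j₂−J=6  J+j₁−j₂=0  J−j₁+j₂=0  j₁+j₂+J+1=7
(j₁±m₁, j₂±m₂, J±M) = (3,3,3,3,0,0)
P² = 1296/7
sum k=3..3:
  [3] −1/36 = -1/36
S = -1/36
C² = P²·S² = 1/7 ; C = -0.377964

-0.377964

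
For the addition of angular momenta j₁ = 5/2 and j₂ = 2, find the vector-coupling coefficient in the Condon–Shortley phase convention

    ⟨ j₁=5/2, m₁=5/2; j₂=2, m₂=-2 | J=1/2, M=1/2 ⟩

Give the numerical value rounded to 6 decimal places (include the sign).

√[2·4!1!0!/6! · 5!0!0!4!1!0!] = √(192)
  +(−1)^0/∏(0,4,0,0,1,0)! = 1/24  (running 1/24)
⟨..|..⟩ = √(192)·(1/24) = +0.577350

+0.577350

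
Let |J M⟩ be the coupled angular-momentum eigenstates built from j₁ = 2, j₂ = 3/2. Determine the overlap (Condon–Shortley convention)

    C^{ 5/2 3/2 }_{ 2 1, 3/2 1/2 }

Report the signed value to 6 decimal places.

+0.169031

j₁+j₂−J=1  J+j₁−j₂=3  J−j₁+j₂=2  j₁+j₂+J+1=7
(j₁±m₁, j₂±m₂, J±M) = (3,1,2,1,4,1)
P² = 144/35
sum k=0..1:
  [0] +1/4 = 1/4
  [1] −1/6 = -1/6
S = 1/12
C² = P²·S² = 1/35 ; C = +0.169031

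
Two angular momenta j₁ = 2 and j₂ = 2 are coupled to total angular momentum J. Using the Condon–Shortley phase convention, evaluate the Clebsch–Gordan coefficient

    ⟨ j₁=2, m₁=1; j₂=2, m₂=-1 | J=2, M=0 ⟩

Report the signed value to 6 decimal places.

+0.267261  (= +√(1/14))

triangle: 2!·2!·2!/7! = 8/5040
(j±m)!: 3!·1!·1!·3!·2!·2! = 144
prefactor² = (2J+1)·Δ·N² = 8/7
  k=0: +1/(0!·2!·1!·1!·1!·1!) = 1/2
  k=1: −1/(1!·1!·0!·0!·2!·2!) = -1/4
Σ = 1/4  ⇒  CG² = 8/7·1/4² = 1/14
CG = +√(1/14) = +0.267261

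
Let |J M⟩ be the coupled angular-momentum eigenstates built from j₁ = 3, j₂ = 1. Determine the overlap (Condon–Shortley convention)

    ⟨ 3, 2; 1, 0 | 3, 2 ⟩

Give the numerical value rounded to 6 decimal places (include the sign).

√[7·1!5!1!/8! · 5!1!1!1!5!1!] = √(300)
  +(−1)^0/∏(0,1,1,1,4,0)! = 1/24  (running 1/24)
  +(−1)^1/∏(1,0,0,0,5,1)! = -1/120  (running 1/30)
⟨..|..⟩ = √(300)·(1/30) = +0.577350

+0.577350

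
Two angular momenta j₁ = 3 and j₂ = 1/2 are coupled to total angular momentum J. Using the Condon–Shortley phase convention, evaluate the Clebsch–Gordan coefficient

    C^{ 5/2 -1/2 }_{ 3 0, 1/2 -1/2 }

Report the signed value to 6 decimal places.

triangle: 1!·5!·0!/7! = 120/5040
(j±m)!: 3!·3!·0!·1!·2!·3! = 432
prefactor² = (2J+1)·Δ·N² = 432/7
  k=0: +1/(0!·1!·3!·0!·2!·0!) = 1/12
Σ = 1/12  ⇒  CG² = 432/7·1/12² = 3/7
CG = +√(3/7) = +0.654654

+√(3/7) ≈ +0.654654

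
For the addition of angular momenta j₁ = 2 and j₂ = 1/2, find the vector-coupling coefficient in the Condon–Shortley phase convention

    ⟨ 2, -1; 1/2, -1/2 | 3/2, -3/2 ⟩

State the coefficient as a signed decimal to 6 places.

triangle: 1!*3!*0!/5! = 6/120
(j±m)!: 1!*3!*0!*1!*0!*3! = 36
prefactor² = (2J+1)*Δ*N² = 36/5
  k=0: +1/(0!*1!*3!*0!*0!*0!) = 1/6
Σ = 1/6  ⇒  CG² = 36/5*1/6² = 1/5
CG = +√(1/5) = +0.447214

+√(1/5) ≈ +0.447214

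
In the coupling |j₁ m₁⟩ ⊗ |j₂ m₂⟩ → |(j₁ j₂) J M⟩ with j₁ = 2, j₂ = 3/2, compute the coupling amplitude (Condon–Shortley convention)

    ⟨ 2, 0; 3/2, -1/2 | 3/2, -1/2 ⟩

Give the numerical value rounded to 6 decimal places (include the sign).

triangle: 2!*2!*1!/6! = 4/720
(j±m)!: 2!*2!*1!*2!*1!*2! = 16
prefactor² = (2J+1)*Δ*N² = 16/45
  k=0: +1/(0!*2!*2!*1!*0!*0!) = 1/4
  k=1: −1/(1!*1!*1!*0!*1!*1!) = -1
Σ = -3/4  ⇒  CG² = 16/45*(-3/4)² = 1/5
CG = −√(1/5) = -0.447214

-0.447214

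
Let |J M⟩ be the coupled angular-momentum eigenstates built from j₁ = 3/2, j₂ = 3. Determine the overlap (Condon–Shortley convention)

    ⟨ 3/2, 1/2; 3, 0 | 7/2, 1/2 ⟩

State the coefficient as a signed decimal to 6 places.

j₁+j₂−J=1  J+j₁−j₂=2  J−j₁+j₂=5  j₁+j₂+J+1=9
(j₁±m₁, j₂±m₂, J±M) = (2,1,3,3,4,3)
P² = 384/7
sum k=0..1:
  [0] +1/12 = 1/12
  [1] −1/24 = -1/24
S = 1/24
C² = P²·S² = 2/21 ; C = +0.308607

+0.308607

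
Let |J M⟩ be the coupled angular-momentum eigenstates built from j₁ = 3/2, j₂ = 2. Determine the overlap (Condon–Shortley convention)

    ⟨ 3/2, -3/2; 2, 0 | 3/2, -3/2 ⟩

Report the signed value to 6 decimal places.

+√(1/5) ≈ +0.447214

j₁+j₂−J=2  J+j₁−j₂=1  J−j₁+j₂=2  j₁+j₂+J+1=6
(j₁±m₁, j₂±m₂, J±M) = (0,3,2,2,0,3)
P² = 16/5
sum k=2..2:
  [2] +1/4 = 1/4
S = 1/4
C² = P²·S² = 1/5 ; C = +0.447214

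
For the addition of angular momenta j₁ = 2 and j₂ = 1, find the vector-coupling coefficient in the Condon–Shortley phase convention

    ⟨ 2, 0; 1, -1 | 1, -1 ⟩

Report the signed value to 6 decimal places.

triangle: 2!×2!×0!/5! = 4/120
(j±m)!: 2!×2!×0!×2!×0!×2! = 16
prefactor² = (2J+1)×Δ×N² = 8/5
  k=0: +1/(0!×2!×2!×0!×0!×0!) = 1/4
Σ = 1/4  ⇒  CG² = 8/5×1/4² = 1/10
CG = +√(1/10) = +0.316228

+√(1/10) ≈ +0.316228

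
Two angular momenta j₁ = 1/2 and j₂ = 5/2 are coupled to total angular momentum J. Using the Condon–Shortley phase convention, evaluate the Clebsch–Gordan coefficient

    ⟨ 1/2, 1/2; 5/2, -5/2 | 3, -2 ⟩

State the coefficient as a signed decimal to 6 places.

j₁+j₂−J=0  J+j₁−j₂=1  J−j₁+j₂=5  j₁+j₂+J+1=7
(j₁±m₁, j₂±m₂, J±M) = (1,0,0,5,1,5)
P² = 2400
sum k=0..0:
  [0] +1/120 = 1/120
S = 1/120
C² = P²·S² = 1/6 ; C = +0.408248

+√(1/6) = +0.408248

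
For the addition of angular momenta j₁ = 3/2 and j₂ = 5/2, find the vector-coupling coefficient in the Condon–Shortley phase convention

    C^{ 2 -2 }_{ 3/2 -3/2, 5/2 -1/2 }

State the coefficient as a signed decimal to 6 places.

triangle: 2!·1!·3!/7! = 12/5040
(j±m)!: 0!·3!·2!·3!·0!·4! = 1728
prefactor² = (2J+1)·Δ·N² = 144/7
  k=2: +1/(2!·0!·1!·0!·0!·3!) = 1/12
Σ = 1/12  ⇒  CG² = 144/7·1/12² = 1/7
CG = +√(1/7) = +0.377964

+√(1/7) = +0.377964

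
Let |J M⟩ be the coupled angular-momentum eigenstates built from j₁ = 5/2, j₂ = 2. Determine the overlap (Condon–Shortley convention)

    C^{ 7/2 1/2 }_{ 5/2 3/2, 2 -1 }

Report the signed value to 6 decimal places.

+√(121/315) ≈ +0.619780

triangle: 1!*4!*3!/9! = 144/362880
(j±m)!: 4!*1!*1!*3!*4!*3! = 20736
prefactor² = (2J+1)*Δ*N² = 2304/35
  k=0: +1/(0!*1!*1!*1!*3!*2!) = 1/12
  k=1: −1/(1!*0!*0!*0!*4!*3!) = -1/144
Σ = 11/144  ⇒  CG² = 2304/35*11/144² = 121/315
CG = +√(121/315) = +0.619780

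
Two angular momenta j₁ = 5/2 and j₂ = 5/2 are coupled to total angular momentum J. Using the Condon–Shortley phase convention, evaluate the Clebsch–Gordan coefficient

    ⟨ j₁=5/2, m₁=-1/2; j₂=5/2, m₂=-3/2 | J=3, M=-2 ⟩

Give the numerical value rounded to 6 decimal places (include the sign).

triangle: 2!×3!×3!/9! = 72/362880
(j±m)!: 2!×3!×1!×4!×1!×5! = 34560
prefactor² = (2J+1)×Δ×N² = 48
  k=0: +1/(0!×2!×3!×1!×0!×2!) = 1/24
  k=1: −1/(1!×1!×2!×0!×1!×3!) = -1/12
Σ = -1/24  ⇒  CG² = 48×(-1/24)² = 1/12
CG = −√(1/12) = -0.288675

-0.288675  (= −√(1/12))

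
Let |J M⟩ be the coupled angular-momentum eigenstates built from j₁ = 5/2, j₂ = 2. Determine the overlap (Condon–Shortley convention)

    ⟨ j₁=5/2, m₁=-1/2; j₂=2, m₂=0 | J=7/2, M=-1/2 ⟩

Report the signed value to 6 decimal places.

-0.195180  (= −√(4/105))

√[8·1!4!3!/9! · 2!3!2!2!3!4!] = √(768/35)
  +(−1)^0/∏(0,1,3,2,1,1)! = 1/12  (running 1/12)
  +(−1)^1/∏(1,0,2,1,2,2)! = -1/8  (running -1/24)
⟨..|..⟩ = √(768/35)·(-1/24) = -0.195180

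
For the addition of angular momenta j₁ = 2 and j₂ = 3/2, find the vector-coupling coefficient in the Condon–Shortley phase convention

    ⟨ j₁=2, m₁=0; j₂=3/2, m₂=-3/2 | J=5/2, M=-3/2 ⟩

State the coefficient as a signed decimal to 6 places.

√[6·1!3!2!/7! · 2!2!0!3!1!4!] = √(288/35)
  +(−1)^0/∏(0,1,2,0,1,2)! = 1/4  (running 1/4)
⟨..|..⟩ = √(288/35)·(1/4) = +0.717137

+√(18/35) ≈ +0.717137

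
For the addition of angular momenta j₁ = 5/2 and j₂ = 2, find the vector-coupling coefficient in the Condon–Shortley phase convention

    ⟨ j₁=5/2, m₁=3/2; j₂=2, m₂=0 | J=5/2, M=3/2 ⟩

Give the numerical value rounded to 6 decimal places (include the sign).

j₁+j₂−J=2  J+j₁−j₂=3  J−j₁+j₂=2  j₁+j₂+J+1=8
(j₁±m₁, j₂±m₂, J±M) = (4,1,2,2,4,1)
P² = 288/35
sum k=0..1:
  [0] +1/8 = 1/8
  [1] −1/6 = -1/6
S = -1/24
C² = P²·S² = 1/70 ; C = -0.119523

-0.119523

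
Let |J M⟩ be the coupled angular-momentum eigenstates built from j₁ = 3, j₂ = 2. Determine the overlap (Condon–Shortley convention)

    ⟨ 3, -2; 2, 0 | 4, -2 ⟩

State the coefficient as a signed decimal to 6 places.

−√(12/35) = -0.585540

√[9·1!5!3!/10! · 1!5!2!2!2!6!] = √(8640/7)
  +(−1)^0/∏(0,1,5,2,0,1)! = 1/240  (running 1/240)
  +(−1)^1/∏(1,0,4,1,1,2)! = -1/48  (running -1/60)
⟨..|..⟩ = √(8640/7)·(-1/60) = -0.585540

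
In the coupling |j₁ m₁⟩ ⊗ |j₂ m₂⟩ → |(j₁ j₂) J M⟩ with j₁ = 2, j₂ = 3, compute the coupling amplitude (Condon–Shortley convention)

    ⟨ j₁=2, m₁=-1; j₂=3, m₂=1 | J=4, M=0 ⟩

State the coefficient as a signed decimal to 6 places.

-0.597614  (= −√(5/14))

j₁+j₂−J=1  J+j₁−j₂=3  J−j₁+j₂=5  j₁+j₂+J+1=10
(j₁±m₁, j₂±m₂, J±M) = (1,3,4,2,4,4)
P² = 10368/35
sum k=0..1:
  [0] +1/144 = 1/144
  [1] −1/24 = -1/24
S = -5/144
C² = P²·S² = 5/14 ; C = -0.597614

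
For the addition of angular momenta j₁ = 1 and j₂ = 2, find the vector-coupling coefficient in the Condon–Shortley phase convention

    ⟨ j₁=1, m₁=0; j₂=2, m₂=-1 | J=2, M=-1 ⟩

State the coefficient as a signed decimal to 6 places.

+0.408248  (= +√(1/6))

√[5·1!1!3!/6! · 1!1!1!3!1!3!] = √(3/2)
  +(−1)^0/∏(0,1,1,1,0,2)! = 1/2  (running 1/2)
  +(−1)^1/∏(1,0,0,0,1,3)! = -1/6  (running 1/3)
⟨..|..⟩ = √(3/2)·(1/3) = +0.408248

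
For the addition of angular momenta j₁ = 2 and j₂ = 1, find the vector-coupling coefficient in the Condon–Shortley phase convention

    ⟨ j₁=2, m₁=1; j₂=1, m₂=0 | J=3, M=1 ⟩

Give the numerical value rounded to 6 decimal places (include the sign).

+0.730297

triangle: 0!×4!×2!/7! = 48/5040
(j±m)!: 3!×1!×1!×1!×4!×2! = 288
prefactor² = (2J+1)×Δ×N² = 96/5
  k=0: +1/(0!×0!×1!×1!×3!×1!) = 1/6
Σ = 1/6  ⇒  CG² = 96/5×1/6² = 8/15
CG = +√(8/15) = +0.730297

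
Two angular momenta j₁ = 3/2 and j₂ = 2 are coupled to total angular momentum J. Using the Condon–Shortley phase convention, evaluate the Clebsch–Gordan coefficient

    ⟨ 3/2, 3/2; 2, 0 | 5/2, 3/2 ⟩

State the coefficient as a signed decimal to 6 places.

triangle: 1!·2!·3!/7! = 12/5040
(j±m)!: 3!·0!·2!·2!·4!·1! = 576
prefactor² = (2J+1)·Δ·N² = 288/35
  k=0: +1/(0!·1!·0!·2!·2!·1!) = 1/4
Σ = 1/4  ⇒  CG² = 288/35·1/4² = 18/35
CG = +√(18/35) = +0.717137

+√(18/35) ≈ +0.717137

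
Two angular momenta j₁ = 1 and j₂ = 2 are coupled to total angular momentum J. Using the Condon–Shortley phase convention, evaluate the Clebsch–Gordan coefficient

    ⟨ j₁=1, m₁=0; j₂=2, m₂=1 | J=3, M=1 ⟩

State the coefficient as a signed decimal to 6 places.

j₁+j₂−J=0  J+j₁−j₂=2  J−j₁+j₂=4  j₁+j₂+J+1=7
(j₁±m₁, j₂±m₂, J±M) = (1,1,3,1,4,2)
P² = 96/5
sum k=0..0:
  [0] +1/6 = 1/6
S = 1/6
C² = P²·S² = 8/15 ; C = +0.730297

+√(8/15) = +0.730297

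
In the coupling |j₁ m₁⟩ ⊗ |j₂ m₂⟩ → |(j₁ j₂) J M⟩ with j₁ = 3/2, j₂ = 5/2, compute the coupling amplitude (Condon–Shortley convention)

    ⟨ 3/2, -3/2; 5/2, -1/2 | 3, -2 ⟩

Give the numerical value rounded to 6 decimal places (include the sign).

−√(1/2) ≈ -0.707107

triangle: 1!·2!·4!/8! = 48/40320
(j±m)!: 0!·3!·2!·3!·1!·5! = 8640
prefactor² = (2J+1)·Δ·N² = 72
  k=1: −1/(1!·0!·2!·1!·0!·3!) = -1/12
Σ = -1/12  ⇒  CG² = 72·(-1/12)² = 1/2
CG = −√(1/2) = -0.707107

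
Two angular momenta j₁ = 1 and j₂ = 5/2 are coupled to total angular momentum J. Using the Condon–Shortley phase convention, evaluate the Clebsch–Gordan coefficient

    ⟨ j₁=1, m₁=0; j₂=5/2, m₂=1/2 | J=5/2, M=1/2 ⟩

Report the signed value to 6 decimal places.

-0.169031  (= −√(1/35))

j₁+j₂−J=1  J+j₁−j₂=1  J−j₁+j₂=4  j₁+j₂+J+1=7
(j₁±m₁, j₂±m₂, J±M) = (1,1,3,2,3,2)
P² = 144/35
sum k=0..1:
  [0] +1/6 = 1/6
  [1] −1/4 = -1/4
S = -1/12
C² = P²·S² = 1/35 ; C = -0.169031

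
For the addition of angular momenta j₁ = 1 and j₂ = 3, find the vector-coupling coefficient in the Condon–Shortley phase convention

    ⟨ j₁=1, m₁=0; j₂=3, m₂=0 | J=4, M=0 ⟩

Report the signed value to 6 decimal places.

+√(4/7) ≈ +0.755929

√[9·0!2!6!/9! · 1!1!3!3!4!4!] = √(5184/7)
  +(−1)^0/∏(0,0,1,3,1,3)! = 1/36  (running 1/36)
⟨..|..⟩ = √(5184/7)·(1/36) = +0.755929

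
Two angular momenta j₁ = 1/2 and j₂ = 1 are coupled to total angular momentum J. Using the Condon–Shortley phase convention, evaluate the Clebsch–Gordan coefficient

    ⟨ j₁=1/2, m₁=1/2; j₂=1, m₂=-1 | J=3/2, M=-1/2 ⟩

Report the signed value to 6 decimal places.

√[4·0!1!2!/4! · 1!0!0!2!1!2!] = √(4/3)
  +(−1)^0/∏(0,0,0,0,1,2)! = 1/2  (running 1/2)
⟨..|..⟩ = √(4/3)·(1/2) = +0.577350

+0.577350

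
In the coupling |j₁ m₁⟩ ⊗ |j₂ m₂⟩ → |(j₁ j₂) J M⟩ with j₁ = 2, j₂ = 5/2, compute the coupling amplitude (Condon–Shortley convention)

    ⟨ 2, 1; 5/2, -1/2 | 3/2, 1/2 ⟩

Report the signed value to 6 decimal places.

-0.487950  (= −√(5/21))

triangle: 3!×1!×2!/7! = 12/5040
(j±m)!: 3!×1!×2!×3!×2!×1! = 144
prefactor² = (2J+1)×Δ×N² = 48/35
  k=0: +1/(0!×3!×1!×2!×0!×0!) = 1/12
  k=1: −1/(1!×2!×0!×1!×1!×1!) = -1/2
Σ = -5/12  ⇒  CG² = 48/35×(-5/12)² = 5/21
CG = −√(5/21) = -0.487950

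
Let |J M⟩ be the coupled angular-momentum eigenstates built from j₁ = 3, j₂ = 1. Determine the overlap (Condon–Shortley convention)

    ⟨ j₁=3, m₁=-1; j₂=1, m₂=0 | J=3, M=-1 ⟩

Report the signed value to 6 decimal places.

−√(1/12) = -0.288675

triangle: 1!·5!·1!/8! = 120/40320
(j±m)!: 2!·4!·1!·1!·2!·4! = 2304
prefactor² = (2J+1)·Δ·N² = 48
  k=0: +1/(0!·1!·4!·1!·1!·0!) = 1/24
  k=1: −1/(1!·0!·3!·0!·2!·1!) = -1/12
Σ = -1/24  ⇒  CG² = 48·(-1/24)² = 1/12
CG = −√(1/12) = -0.288675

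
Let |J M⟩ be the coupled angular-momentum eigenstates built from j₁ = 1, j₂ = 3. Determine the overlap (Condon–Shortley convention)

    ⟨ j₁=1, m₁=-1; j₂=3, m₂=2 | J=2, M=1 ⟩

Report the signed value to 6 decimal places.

+0.690066  (= +√(10/21))

√[5·2!0!4!/7! · 0!2!5!1!3!1!] = √(480/7)
  +(−1)^2/∏(2,0,0,3,0,1)! = 1/12  (running 1/12)
⟨..|..⟩ = √(480/7)·(1/12) = +0.690066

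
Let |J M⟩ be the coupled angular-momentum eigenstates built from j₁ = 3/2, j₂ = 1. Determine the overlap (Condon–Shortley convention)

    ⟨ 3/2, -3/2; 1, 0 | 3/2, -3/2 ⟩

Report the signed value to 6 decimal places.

j₁+j₂−J=1  J+j₁−j₂=2  J−j₁+j₂=1  j₁+j₂+J+1=5
(j₁±m₁, j₂±m₂, J±M) = (0,3,1,1,0,3)
P² = 12/5
sum k=1..1:
  [1] −1/2 = -1/2
S = -1/2
C² = P²·S² = 3/5 ; C = -0.774597

−√(3/5) ≈ -0.774597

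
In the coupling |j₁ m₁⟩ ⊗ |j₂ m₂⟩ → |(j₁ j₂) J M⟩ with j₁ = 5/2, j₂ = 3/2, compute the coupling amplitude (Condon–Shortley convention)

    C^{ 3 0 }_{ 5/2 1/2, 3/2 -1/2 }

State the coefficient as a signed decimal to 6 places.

√[7·1!4!2!/8! · 3!2!1!2!3!3!] = √(36/5)
  +(−1)^0/∏(0,1,2,1,2,1)! = 1/4  (running 1/4)
  +(−1)^1/∏(1,0,1,0,3,2)! = -1/12  (running 1/6)
⟨..|..⟩ = √(36/5)·(1/6) = +0.447214

+0.447214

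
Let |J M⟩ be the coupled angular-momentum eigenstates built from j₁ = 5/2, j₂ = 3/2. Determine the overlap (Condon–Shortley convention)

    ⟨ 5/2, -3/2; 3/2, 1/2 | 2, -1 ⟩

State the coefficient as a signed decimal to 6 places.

j₁+j₂−J=2  J+j₁−j₂=3  J−j₁+j₂=1  j₁+j₂+J+1=7
(j₁±m₁, j₂±m₂, J±M) = (1,4,2,1,1,3)
P² = 24/7
sum k=1..2:
  [1] −1/6 = -1/6
  [2] +1/4 = 1/4
S = 1/12
C² = P²·S² = 1/42 ; C = +0.154303

+√(1/42) = +0.154303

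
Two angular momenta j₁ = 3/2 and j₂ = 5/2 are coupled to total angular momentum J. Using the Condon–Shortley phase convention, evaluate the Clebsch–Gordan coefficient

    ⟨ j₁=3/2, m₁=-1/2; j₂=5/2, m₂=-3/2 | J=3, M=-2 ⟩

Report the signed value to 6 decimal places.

triangle: 1!*2!*4!/8! = 48/40320
(j±m)!: 1!*2!*1!*4!*1!*5! = 5760
prefactor² = (2J+1)*Δ*N² = 48
  k=0: +1/(0!*1!*2!*1!*0!*3!) = 1/12
  k=1: −1/(1!*0!*1!*0!*1!*4!) = -1/24
Σ = 1/24  ⇒  CG² = 48*1/24² = 1/12
CG = +√(1/12) = +0.288675

+0.288675  (= +√(1/12))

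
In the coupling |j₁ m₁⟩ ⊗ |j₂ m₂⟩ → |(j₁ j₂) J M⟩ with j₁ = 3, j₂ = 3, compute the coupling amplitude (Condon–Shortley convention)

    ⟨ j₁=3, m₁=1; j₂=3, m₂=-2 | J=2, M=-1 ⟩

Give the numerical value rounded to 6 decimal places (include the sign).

triangle: 4!×2!×2!/9! = 96/362880
(j±m)!: 4!×2!×1!×5!×1!×3! = 34560
prefactor² = (2J+1)×Δ×N² = 320/7
  k=0: +1/(0!×4!×2!×1!×0!×1!) = 1/48
  k=1: −1/(1!×3!×1!×0!×1!×2!) = -1/12
Σ = -1/16  ⇒  CG² = 320/7×(-1/16)² = 5/28
CG = −√(5/28) = -0.422577

−√(5/28) ≈ -0.422577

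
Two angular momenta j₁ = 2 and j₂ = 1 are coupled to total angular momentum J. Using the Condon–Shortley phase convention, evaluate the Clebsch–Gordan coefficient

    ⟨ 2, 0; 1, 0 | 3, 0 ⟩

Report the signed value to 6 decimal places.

j₁+j₂−J=0  J+j₁−j₂=4  J−j₁+j₂=2  j₁+j₂+J+1=7
(j₁±m₁, j₂±m₂, J±M) = (2,2,1,1,3,3)
P² = 48/5
sum k=0..0:
  [0] +1/4 = 1/4
S = 1/4
C² = P²·S² = 3/5 ; C = +0.774597

+√(3/5) = +0.774597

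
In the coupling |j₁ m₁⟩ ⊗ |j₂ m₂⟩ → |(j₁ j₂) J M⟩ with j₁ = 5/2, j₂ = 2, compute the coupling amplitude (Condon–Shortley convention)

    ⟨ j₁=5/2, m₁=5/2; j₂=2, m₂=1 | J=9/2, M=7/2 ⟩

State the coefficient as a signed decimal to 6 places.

j₁+j₂−J=0  J+j₁−j₂=5  J−j₁+j₂=4  j₁+j₂+J+1=10
(j₁±m₁, j₂±m₂, J±M) = (5,0,3,1,8,1)
P² = 230400
sum k=0..0:
  [0] +1/720 = 1/720
S = 1/720
C² = P²·S² = 4/9 ; C = +0.666667

+√(4/9) ≈ +0.666667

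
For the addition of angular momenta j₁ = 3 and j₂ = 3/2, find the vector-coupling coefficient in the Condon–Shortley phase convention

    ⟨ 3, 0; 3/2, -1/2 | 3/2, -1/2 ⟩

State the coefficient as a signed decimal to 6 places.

−√(9/35) = -0.507093

√[4·3!3!0!/7! · 3!3!1!2!1!2!] = √(144/35)
  +(−1)^1/∏(1,2,2,0,1,0)! = -1/4  (running -1/4)
⟨..|..⟩ = √(144/35)·(-1/4) = -0.507093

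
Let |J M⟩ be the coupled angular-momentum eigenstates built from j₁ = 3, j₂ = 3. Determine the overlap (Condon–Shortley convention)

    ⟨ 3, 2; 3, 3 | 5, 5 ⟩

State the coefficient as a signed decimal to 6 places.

√[11·1!5!5!/12! · 5!1!6!0!10!0!] = √(103680000)
  +(−1)^1/∏(1,0,0,5,5,0)! = -1/14400  (running -1/14400)
⟨..|..⟩ = √(103680000)·(-1/14400) = -0.707107

-0.707107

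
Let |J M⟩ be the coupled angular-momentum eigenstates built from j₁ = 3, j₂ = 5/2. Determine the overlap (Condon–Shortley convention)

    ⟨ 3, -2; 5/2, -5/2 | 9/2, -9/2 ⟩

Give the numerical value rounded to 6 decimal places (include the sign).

+√(5/11) = +0.674200

j₁+j₂−J=1  J+j₁−j₂=5  J−j₁+j₂=4  j₁+j₂+J+1=11
(j₁±m₁, j₂±m₂, J±M) = (1,5,0,5,0,9)
P² = 41472000/11
sum k=0..0:
  [0] +1/2880 = 1/2880
S = 1/2880
C² = P²·S² = 5/11 ; C = +0.674200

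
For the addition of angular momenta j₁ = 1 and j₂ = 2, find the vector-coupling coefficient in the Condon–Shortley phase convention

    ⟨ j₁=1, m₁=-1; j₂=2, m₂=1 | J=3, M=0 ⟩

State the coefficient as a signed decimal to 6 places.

j₁+j₂−J=0  J+j₁−j₂=2  J−j₁+j₂=4  j₁+j₂+J+1=7
(j₁±m₁, j₂±m₂, J±M) = (0,2,3,1,3,3)
P² = 144/5
sum k=0..0:
  [0] +1/12 = 1/12
S = 1/12
C² = P²·S² = 1/5 ; C = +0.447214

+√(1/5) = +0.447214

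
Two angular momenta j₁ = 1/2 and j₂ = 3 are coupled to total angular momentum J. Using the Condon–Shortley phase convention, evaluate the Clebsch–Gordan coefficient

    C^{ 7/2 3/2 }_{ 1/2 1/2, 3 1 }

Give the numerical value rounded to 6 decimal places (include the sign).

triangle: 0!·1!·6!/8! = 720/40320
(j±m)!: 1!·0!·4!·2!·5!·2! = 11520
prefactor² = (2J+1)·Δ·N² = 11520/7
  k=0: +1/(0!·0!·0!·4!·1!·2!) = 1/48
Σ = 1/48  ⇒  CG² = 11520/7·1/48² = 5/7
CG = +√(5/7) = +0.845154

+√(5/7) ≈ +0.845154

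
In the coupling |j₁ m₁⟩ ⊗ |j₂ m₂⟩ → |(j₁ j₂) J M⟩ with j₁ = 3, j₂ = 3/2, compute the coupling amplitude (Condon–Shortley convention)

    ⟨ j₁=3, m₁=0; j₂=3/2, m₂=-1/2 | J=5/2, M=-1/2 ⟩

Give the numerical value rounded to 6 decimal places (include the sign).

triangle: 2!*4!*1!/8! = 48/40320
(j±m)!: 3!*3!*1!*2!*2!*3! = 864
prefactor² = (2J+1)*Δ*N² = 216/35
  k=0: +1/(0!*2!*3!*1!*1!*0!) = 1/12
  k=1: −1/(1!*1!*2!*0!*2!*1!) = -1/4
Σ = -1/6  ⇒  CG² = 216/35*(-1/6)² = 6/35
CG = −√(6/35) = -0.414039

−√(6/35) = -0.414039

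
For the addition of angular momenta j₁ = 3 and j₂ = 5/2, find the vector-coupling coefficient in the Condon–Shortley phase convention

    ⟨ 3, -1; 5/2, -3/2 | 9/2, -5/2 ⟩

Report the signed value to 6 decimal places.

+0.317821

triangle: 1!×5!×4!/11! = 2880/39916800
(j±m)!: 2!×4!×1!×4!×2!×7! = 11612160
prefactor² = (2J+1)×Δ×N² = 92160/11
  k=0: +1/(0!×1!×4!×1!×1!×3!) = 1/144
  k=1: −1/(1!×0!×3!×0!×2!×4!) = -1/288
Σ = 1/288  ⇒  CG² = 92160/11×1/288² = 10/99
CG = +√(10/99) = +0.317821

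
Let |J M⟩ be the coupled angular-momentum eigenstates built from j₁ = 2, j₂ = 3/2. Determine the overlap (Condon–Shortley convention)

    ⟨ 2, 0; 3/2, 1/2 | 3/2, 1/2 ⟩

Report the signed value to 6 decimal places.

√[4·2!2!1!/6! · 2!2!2!1!2!1!] = √(16/45)
  +(−1)^1/∏(1,1,1,1,1,0)! = -1  (running -1)
  +(−1)^2/∏(2,0,0,0,2,1)! = 1/4  (running -3/4)
⟨..|..⟩ = √(16/45)·(-3/4) = -0.447214

−√(1/5) ≈ -0.447214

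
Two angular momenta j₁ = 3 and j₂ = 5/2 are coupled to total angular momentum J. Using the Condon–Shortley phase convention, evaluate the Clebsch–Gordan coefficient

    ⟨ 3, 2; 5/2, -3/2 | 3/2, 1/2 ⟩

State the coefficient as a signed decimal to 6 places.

√[4·4!2!1!/8! · 5!1!1!4!2!1!] = √(192/7)
  +(−1)^0/∏(0,4,1,1,1,0)! = 1/24  (running 1/24)
  +(−1)^1/∏(1,3,0,0,2,1)! = -1/12  (running -1/24)
⟨..|..⟩ = √(192/7)·(-1/24) = -0.218218

−√(1/21) = -0.218218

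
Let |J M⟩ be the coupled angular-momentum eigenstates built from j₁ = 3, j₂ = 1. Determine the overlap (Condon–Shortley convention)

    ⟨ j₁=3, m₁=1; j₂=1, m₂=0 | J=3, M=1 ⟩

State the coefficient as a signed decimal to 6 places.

j₁+j₂−J=1  J+j₁−j₂=5  J−j₁+j₂=1  j₁+j₂+J+1=8
(j₁±m₁, j₂±m₂, J±M) = (4,2,1,1,4,2)
P² = 48
sum k=0..1:
  [0] +1/12 = 1/12
  [1] −1/24 = -1/24
S = 1/24
C² = P²·S² = 1/12 ; C = +0.288675

+√(1/12) ≈ +0.288675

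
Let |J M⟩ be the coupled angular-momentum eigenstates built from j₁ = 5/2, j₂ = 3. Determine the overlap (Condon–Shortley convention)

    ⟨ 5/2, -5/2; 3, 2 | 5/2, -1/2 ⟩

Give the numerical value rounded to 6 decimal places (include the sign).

−√(5/14) ≈ -0.597614

triangle: 3!*2!*3!/9! = 72/362880
(j±m)!: 0!*5!*5!*1!*2!*3! = 172800
prefactor² = (2J+1)*Δ*N² = 1440/7
  k=3: −1/(3!*0!*2!*2!*0!*1!) = -1/24
Σ = -1/24  ⇒  CG² = 1440/7*(-1/24)² = 5/14
CG = −√(5/14) = -0.597614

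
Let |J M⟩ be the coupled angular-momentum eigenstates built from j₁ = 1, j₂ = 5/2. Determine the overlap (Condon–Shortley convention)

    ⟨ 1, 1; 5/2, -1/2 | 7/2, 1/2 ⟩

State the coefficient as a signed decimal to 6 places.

triangle: 0!×2!×5!/8! = 240/40320
(j±m)!: 2!×0!×2!×3!×4!×3! = 3456
prefactor² = (2J+1)×Δ×N² = 1152/7
  k=0: +1/(0!×0!×0!×2!×2!×3!) = 1/24
Σ = 1/24  ⇒  CG² = 1152/7×1/24² = 2/7
CG = +√(2/7) = +0.534522

+√(2/7) ≈ +0.534522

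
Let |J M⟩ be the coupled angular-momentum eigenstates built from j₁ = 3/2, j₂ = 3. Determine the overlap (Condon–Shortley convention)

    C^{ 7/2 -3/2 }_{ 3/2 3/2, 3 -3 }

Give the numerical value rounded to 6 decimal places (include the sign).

√[8·1!2!5!/9! · 3!0!0!6!2!5!] = √(38400/7)
  +(−1)^0/∏(0,1,0,0,2,5)! = 1/240  (running 1/240)
⟨..|..⟩ = √(38400/7)·(1/240) = +0.308607

+√(2/21) = +0.308607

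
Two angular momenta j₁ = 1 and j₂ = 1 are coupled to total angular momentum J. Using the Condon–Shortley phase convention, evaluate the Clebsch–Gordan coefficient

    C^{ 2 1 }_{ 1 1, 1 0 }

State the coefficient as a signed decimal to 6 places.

j₁+j₂−J=0  J+j₁−j₂=2  J−j₁+j₂=2  j₁+j₂+J+1=5
(j₁±m₁, j₂±m₂, J±M) = (2,0,1,1,3,1)
P² = 2
sum k=0..0:
  [0] +1/2 = 1/2
S = 1/2
C² = P²·S² = 1/2 ; C = +0.707107

+√(1/2) ≈ +0.707107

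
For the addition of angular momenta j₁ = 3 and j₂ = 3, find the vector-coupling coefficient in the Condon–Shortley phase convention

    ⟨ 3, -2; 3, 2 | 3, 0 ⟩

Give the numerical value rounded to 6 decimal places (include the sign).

j₁+j₂−J=3  J+j₁−j₂=3  J−j₁+j₂=3  j₁+j₂+J+1=10
(j₁±m₁, j₂±m₂, J±M) = (1,5,5,1,3,3)
P² = 216
sum k=2..3:
  [2] +1/72 = 1/72
  [3] −1/24 = -1/24
S = -1/36
C² = P²·S² = 1/6 ; C = -0.408248

-0.408248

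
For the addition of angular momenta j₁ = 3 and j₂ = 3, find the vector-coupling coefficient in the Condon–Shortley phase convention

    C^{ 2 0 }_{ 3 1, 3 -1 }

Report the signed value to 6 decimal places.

−√(3/28) ≈ -0.327327

triangle: 4!·2!·2!/9! = 96/362880
(j±m)!: 4!·2!·2!·4!·2!·2! = 9216
prefactor² = (2J+1)·Δ·N² = 256/21
  k=0: +1/(0!·4!·2!·2!·0!·0!) = 1/96
  k=1: −1/(1!·3!·1!·1!·1!·1!) = -1/6
  k=2: +1/(2!·2!·0!·0!·2!·2!) = 1/16
Σ = -3/32  ⇒  CG² = 256/21·(-3/32)² = 3/28
CG = −√(3/28) = -0.327327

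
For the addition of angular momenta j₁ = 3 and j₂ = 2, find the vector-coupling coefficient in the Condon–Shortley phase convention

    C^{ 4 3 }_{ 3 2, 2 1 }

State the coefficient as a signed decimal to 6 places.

+√(1/20) = +0.223607

√[9·1!5!3!/10! · 5!1!3!1!7!1!] = √(6480)
  +(−1)^0/∏(0,1,1,3,4,0)! = 1/144  (running 1/144)
  +(−1)^1/∏(1,0,0,2,5,1)! = -1/240  (running 1/360)
⟨..|..⟩ = √(6480)·(1/360) = +0.223607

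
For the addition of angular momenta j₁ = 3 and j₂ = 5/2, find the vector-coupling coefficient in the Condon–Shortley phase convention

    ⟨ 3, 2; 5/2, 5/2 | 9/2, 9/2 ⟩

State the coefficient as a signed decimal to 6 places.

-0.674200

√[10·1!5!4!/11! · 5!1!5!0!9!0!] = √(41472000/11)
  +(−1)^1/∏(1,0,0,4,5,0)! = -1/2880  (running -1/2880)
⟨..|..⟩ = √(41472000/11)·(-1/2880) = -0.674200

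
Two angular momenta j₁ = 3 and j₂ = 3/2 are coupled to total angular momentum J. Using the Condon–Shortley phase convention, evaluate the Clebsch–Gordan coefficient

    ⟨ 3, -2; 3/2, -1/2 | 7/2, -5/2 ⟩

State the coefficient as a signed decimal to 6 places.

-0.377964  (= −√(1/7))

triangle: 1!·5!·2!/9! = 240/362880
(j±m)!: 1!·5!·1!·2!·1!·6! = 172800
prefactor² = (2J+1)·Δ·N² = 6400/7
  k=0: +1/(0!·1!·5!·1!·0!·1!) = 1/120
  k=1: −1/(1!·0!·4!·0!·1!·2!) = -1/48
Σ = -1/80  ⇒  CG² = 6400/7·(-1/80)² = 1/7
CG = −√(1/7) = -0.377964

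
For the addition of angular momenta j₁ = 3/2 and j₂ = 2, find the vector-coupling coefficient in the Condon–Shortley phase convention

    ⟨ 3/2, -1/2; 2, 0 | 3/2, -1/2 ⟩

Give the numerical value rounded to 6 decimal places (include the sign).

−√(1/5) ≈ -0.447214

√[4·2!1!2!/6! · 1!2!2!2!1!2!] = √(16/45)
  +(−1)^1/∏(1,1,1,1,0,1)! = -1  (running -1)
  +(−1)^2/∏(2,0,0,0,1,2)! = 1/4  (running -3/4)
⟨..|..⟩ = √(16/45)·(-3/4) = -0.447214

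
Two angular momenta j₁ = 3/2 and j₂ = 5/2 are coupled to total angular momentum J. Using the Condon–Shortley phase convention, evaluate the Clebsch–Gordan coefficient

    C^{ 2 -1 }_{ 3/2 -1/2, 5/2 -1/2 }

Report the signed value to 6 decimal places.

-0.545545

j₁+j₂−J=2  J+j₁−j₂=1  J−j₁+j₂=3  j₁+j₂+J+1=7
(j₁±m₁, j₂±m₂, J±M) = (1,2,2,3,1,3)
P² = 12/7
sum k=1..2:
  [1] −1/2 = -1/2
  [2] +1/12 = 1/12
S = -5/12
C² = P²·S² = 25/84 ; C = -0.545545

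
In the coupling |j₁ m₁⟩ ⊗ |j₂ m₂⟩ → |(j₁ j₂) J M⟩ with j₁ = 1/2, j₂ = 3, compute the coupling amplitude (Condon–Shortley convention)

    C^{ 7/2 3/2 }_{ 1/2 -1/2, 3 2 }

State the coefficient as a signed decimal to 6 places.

j₁+j₂−J=0  J+j₁−j₂=1  J−j₁+j₂=6  j₁+j₂+J+1=8
(j₁±m₁, j₂±m₂, J±M) = (0,1,5,1,5,2)
P² = 28800/7
sum k=0..0:
  [0] +1/120 = 1/120
S = 1/120
C² = P²·S² = 2/7 ; C = +0.534522

+√(2/7) = +0.534522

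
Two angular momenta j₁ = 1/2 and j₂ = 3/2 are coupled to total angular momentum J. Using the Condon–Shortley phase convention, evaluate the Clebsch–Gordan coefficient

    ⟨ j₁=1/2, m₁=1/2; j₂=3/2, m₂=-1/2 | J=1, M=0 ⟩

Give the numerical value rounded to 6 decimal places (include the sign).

√[3·1!0!2!/4! · 1!0!1!2!1!1!] = √(1/2)
  +(−1)^0/∏(0,1,0,1,0,1)! = 1  (running 1)
⟨..|..⟩ = √(1/2)·(1) = +0.707107

+0.707107  (= +√(1/2))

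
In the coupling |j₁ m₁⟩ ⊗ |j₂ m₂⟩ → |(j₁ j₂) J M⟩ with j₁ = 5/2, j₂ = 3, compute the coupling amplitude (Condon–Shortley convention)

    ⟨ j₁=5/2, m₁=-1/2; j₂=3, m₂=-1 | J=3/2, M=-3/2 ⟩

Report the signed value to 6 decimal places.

+0.507093  (= +√(9/35))

√[4·4!1!2!/8! · 2!3!2!4!0!3!] = √(576/35)
  +(−1)^2/∏(2,2,1,0,0,2)! = 1/8  (running 1/8)
⟨..|..⟩ = √(576/35)·(1/8) = +0.507093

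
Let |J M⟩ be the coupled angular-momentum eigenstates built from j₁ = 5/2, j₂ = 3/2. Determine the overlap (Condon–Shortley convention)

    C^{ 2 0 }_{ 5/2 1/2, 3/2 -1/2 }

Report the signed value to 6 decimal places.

triangle: 2!*3!*1!/7! = 12/5040
(j±m)!: 3!*2!*1!*2!*2!*2! = 96
prefactor² = (2J+1)*Δ*N² = 8/7
  k=0: +1/(0!*2!*2!*1!*1!*0!) = 1/4
  k=1: −1/(1!*1!*1!*0!*2!*1!) = -1/2
Σ = -1/4  ⇒  CG² = 8/7*(-1/4)² = 1/14
CG = −√(1/14) = -0.267261

-0.267261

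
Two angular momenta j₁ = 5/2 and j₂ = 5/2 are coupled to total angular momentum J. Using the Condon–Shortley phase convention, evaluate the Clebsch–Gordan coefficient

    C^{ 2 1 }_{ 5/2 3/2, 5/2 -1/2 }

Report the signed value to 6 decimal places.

√[5·3!2!2!/8! · 4!1!2!3!3!1!] = √(36/7)
  +(−1)^0/∏(0,3,1,2,1,0)! = 1/12  (running 1/12)
  +(−1)^1/∏(1,2,0,1,2,1)! = -1/4  (running -1/6)
⟨..|..⟩ = √(36/7)·(-1/6) = -0.377964

−√(1/7) = -0.377964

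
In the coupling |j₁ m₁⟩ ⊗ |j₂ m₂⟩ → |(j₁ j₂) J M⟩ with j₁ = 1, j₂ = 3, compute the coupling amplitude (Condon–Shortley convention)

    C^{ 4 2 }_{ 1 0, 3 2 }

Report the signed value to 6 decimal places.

triangle: 0!*2!*6!/9! = 1440/362880
(j±m)!: 1!*1!*5!*1!*6!*2! = 172800
prefactor² = (2J+1)*Δ*N² = 43200/7
  k=0: +1/(0!*0!*1!*5!*1!*1!) = 1/120
Σ = 1/120  ⇒  CG² = 43200/7*1/120² = 3/7
CG = +√(3/7) = +0.654654

+0.654654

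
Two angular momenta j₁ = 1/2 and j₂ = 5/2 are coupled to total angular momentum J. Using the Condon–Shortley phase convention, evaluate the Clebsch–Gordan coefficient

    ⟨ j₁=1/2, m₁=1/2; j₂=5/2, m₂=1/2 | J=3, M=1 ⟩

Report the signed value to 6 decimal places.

triangle: 0!×1!×5!/7! = 120/5040
(j±m)!: 1!×0!×3!×2!×4!×2! = 576
prefactor² = (2J+1)×Δ×N² = 96
  k=0: +1/(0!×0!×0!×3!×1!×2!) = 1/12
Σ = 1/12  ⇒  CG² = 96×1/12² = 2/3
CG = +√(2/3) = +0.816497

+0.816497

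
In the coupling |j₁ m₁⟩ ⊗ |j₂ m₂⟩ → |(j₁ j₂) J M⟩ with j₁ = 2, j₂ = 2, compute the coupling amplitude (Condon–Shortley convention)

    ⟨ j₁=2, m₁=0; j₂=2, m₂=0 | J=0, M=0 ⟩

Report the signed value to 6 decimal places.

triangle: 4!×0!×0!/5! = 24/120
(j±m)!: 2!×2!×2!×2!×0!×0! = 16
prefactor² = (2J+1)×Δ×N² = 16/5
  k=2: +1/(2!×2!×0!×0!×0!×0!) = 1/4
Σ = 1/4  ⇒  CG² = 16/5×1/4² = 1/5
CG = +√(1/5) = +0.447214

+0.447214  (= +√(1/5))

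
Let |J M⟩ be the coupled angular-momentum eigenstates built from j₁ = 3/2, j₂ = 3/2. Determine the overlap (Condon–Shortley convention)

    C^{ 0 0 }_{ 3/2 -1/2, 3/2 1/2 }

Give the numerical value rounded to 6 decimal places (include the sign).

+0.500000

√[1·3!0!0!/4! · 1!2!2!1!0!0!] = √(1)
  +(−1)^2/∏(2,1,0,0,0,0)! = 1/2  (running 1/2)
⟨..|..⟩ = √(1)·(1/2) = +0.500000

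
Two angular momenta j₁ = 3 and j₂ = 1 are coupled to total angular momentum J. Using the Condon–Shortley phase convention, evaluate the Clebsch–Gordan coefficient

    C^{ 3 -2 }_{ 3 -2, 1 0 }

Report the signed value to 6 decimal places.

j₁+j₂−J=1  J+j₁−j₂=5  J−j₁+j₂=1  j₁+j₂+J+1=8
(j₁±m₁, j₂±m₂, J±M) = (1,5,1,1,1,5)
P² = 300
sum k=0..1:
  [0] +1/120 = 1/120
  [1] −1/24 = -1/24
S = -1/30
C² = P²·S² = 1/3 ; C = -0.577350

−√(1/3) ≈ -0.577350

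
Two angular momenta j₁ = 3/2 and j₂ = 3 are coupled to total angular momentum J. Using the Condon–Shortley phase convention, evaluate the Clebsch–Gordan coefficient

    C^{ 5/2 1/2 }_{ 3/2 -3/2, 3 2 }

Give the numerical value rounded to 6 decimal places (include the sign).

+0.654654  (= +√(3/7))

triangle: 2!×1!×4!/8! = 48/40320
(j±m)!: 0!×3!×5!×1!×3!×2! = 8640
prefactor² = (2J+1)×Δ×N² = 432/7
  k=2: +1/(2!×0!×1!×3!×0!×1!) = 1/12
Σ = 1/12  ⇒  CG² = 432/7×1/12² = 3/7
CG = +√(3/7) = +0.654654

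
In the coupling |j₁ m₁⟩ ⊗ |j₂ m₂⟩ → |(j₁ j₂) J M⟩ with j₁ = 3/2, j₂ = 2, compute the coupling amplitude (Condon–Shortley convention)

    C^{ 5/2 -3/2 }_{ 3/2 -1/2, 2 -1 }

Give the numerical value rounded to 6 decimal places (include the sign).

√[6·1!2!3!/7! · 1!2!1!3!1!4!] = √(144/35)
  +(−1)^0/∏(0,1,2,1,0,2)! = 1/4  (running 1/4)
  +(−1)^1/∏(1,0,1,0,1,3)! = -1/6  (running 1/12)
⟨..|..⟩ = √(144/35)·(1/12) = +0.169031

+0.169031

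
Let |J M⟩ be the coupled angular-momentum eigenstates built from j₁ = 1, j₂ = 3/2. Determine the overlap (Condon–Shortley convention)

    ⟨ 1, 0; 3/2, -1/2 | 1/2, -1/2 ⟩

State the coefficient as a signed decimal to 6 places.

√[2·2!0!1!/4! · 1!1!1!2!0!1!] = √(1/3)
  +(−1)^1/∏(1,1,0,0,0,1)! = -1  (running -1)
⟨..|..⟩ = √(1/3)·(-1) = -0.577350

−√(1/3) = -0.577350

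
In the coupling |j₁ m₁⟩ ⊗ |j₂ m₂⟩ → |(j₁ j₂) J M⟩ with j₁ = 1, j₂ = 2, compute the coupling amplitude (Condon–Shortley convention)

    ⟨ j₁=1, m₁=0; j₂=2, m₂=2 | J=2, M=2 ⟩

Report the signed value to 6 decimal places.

j₁+j₂−J=1  J+j₁−j₂=1  J−j₁+j₂=3  j₁+j₂+J+1=6
(j₁±m₁, j₂±m₂, J±M) = (1,1,4,0,4,0)
P² = 24
sum k=1..1:
  [1] −1/6 = -1/6
S = -1/6
C² = P²·S² = 2/3 ; C = -0.816497

-0.816497  (= −√(2/3))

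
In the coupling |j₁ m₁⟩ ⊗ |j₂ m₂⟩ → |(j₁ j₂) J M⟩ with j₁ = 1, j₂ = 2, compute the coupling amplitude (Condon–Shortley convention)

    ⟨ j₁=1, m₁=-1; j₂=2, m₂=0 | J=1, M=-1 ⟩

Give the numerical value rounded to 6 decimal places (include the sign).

+√(1/10) = +0.316228

triangle: 2!·0!·2!/5! = 4/120
(j±m)!: 0!·2!·2!·2!·0!·2! = 16
prefactor² = (2J+1)·Δ·N² = 8/5
  k=2: +1/(2!·0!·0!·0!·0!·2!) = 1/4
Σ = 1/4  ⇒  CG² = 8/5·1/4² = 1/10
CG = +√(1/10) = +0.316228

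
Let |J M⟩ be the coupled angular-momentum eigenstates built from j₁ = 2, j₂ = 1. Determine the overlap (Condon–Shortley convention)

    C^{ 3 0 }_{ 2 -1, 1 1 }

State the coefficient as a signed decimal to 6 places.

+√(1/5) = +0.447214

j₁+j₂−J=0  J+j₁−j₂=4  J−j₁+j₂=2  j₁+j₂+J+1=7
(j₁±m₁, j₂±m₂, J±M) = (1,3,2,0,3,3)
P² = 144/5
sum k=0..0:
  [0] +1/12 = 1/12
S = 1/12
C² = P²·S² = 1/5 ; C = +0.447214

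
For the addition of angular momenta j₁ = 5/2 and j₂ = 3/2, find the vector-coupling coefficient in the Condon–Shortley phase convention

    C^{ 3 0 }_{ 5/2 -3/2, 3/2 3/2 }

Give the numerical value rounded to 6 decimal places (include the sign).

triangle: 1!×4!×2!/8! = 48/40320
(j±m)!: 1!×4!×3!×0!×3!×3! = 5184
prefactor² = (2J+1)×Δ×N² = 216/5
  k=1: −1/(1!×0!×3!×2!×1!×0!) = -1/12
Σ = -1/12  ⇒  CG² = 216/5×(-1/12)² = 3/10
CG = −√(3/10) = -0.547723

-0.547723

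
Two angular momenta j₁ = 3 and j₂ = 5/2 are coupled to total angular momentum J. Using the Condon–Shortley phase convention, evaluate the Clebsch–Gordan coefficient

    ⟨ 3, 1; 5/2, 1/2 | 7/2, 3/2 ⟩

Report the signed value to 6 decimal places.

j₁+j₂−J=2  J+j₁−j₂=4  J−j₁+j₂=3  j₁+j₂+J+1=10
(j₁±m₁, j₂±m₂, J±M) = (4,2,3,2,5,2)
P² = 3072/35
sum k=0..2:
  [0] +1/48 = 1/48
  [1] −1/12 = -1/12
  [2] +1/96 = 1/96
S = -5/96
C² = P²·S² = 5/21 ; C = -0.487950

−√(5/21) ≈ -0.487950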